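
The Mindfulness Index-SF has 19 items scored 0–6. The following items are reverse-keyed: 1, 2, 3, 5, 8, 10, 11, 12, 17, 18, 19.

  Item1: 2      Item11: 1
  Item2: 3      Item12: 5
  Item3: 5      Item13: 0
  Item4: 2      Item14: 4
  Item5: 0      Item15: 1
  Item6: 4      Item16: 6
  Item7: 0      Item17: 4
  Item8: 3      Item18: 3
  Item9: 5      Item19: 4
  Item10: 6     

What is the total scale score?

52

Reverse-coded items (on a 0–6 scale, reversed = 6 − raw):
  item 1: 6 − 2 = 4
  item 2: 6 − 3 = 3
  item 3: 6 − 5 = 1
  item 5: 6 − 0 = 6
  item 8: 6 − 3 = 3
  item 10: 6 − 6 = 0
  item 11: 6 − 1 = 5
  item 12: 6 − 5 = 1
  item 17: 6 − 4 = 2
  item 18: 6 − 3 = 3
  item 19: 6 − 4 = 2
After reverse-coding: 4, 3, 1, 2, 6, 4, 0, 3, 5, 0, 5, 1, 0, 4, 1, 6, 2, 3, 2
Total = 4 + 3 + 1 + 2 + 6 + 4 + 0 + 3 + 5 + 0 + 5 + 1 + 0 + 4 + 1 + 6 + 2 + 3 + 2 = 52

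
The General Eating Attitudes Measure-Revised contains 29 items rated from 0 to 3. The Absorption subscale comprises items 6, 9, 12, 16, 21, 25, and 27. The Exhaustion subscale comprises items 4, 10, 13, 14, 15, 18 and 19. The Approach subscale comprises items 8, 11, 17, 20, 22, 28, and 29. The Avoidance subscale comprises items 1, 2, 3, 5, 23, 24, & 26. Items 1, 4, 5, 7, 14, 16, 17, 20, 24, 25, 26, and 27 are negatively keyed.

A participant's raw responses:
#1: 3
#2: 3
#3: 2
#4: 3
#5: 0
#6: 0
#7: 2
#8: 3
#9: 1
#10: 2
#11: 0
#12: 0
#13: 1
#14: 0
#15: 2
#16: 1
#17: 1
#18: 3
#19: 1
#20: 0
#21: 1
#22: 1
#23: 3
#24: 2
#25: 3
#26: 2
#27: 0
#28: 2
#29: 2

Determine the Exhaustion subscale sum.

Exhaustion items: 4, 10, 13, 14, 15, 18, 19.
Of these, items 4 & 14 are negatively keyed; reverse-coded value = 3 − response.
  item 4: 3 − 3 = 0
  item 10: 2
  item 13: 1
  item 14: 3 − 0 = 3
  item 15: 2
  item 18: 3
  item 19: 1
Sum = 0 + 2 + 1 + 3 + 2 + 3 + 1 = 12

12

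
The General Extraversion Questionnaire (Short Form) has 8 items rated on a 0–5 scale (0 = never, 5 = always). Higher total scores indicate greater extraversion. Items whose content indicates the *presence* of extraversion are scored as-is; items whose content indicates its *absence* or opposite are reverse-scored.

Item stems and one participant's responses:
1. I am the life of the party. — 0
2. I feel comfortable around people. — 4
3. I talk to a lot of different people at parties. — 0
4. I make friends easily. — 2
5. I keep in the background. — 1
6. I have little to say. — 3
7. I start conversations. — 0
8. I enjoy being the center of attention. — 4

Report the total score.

Items 5, 6 describe the absence/opposite of extraversion → reverse-score.
reversed = (0+5) − raw = 5 − raw.
  item 1: 0
  item 2: 4
  item 3: 0
  item 4: 2
  item 5: 5 − 1 = 4
  item 6: 5 − 3 = 2
  item 7: 0
  item 8: 4
Total = 0 + 4 + 0 + 2 + 4 + 2 + 0 + 4 = 16

16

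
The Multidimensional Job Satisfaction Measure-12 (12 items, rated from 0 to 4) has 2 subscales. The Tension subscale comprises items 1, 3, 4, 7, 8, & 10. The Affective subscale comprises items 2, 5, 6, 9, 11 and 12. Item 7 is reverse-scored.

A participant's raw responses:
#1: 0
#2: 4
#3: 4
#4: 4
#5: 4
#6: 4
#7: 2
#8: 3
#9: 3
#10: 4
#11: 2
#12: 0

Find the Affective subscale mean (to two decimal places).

Affective items: 2, 5, 6, 9, 11, 12.
  item 2: 4
  item 5: 4
  item 6: 4
  item 9: 3
  item 11: 2
  item 12: 0
Sum = 4 + 4 + 4 + 3 + 2 + 0 = 17
Mean = 17 / 6 = 2.83

2.83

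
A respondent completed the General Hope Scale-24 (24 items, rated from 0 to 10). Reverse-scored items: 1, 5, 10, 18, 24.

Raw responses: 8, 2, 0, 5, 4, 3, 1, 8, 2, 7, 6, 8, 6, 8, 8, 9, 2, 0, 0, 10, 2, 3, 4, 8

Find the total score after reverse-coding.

110

Reverse-scored items use 10 − raw:
  item 1: 10 − 8 = 2
  item 5: 10 − 4 = 6
  item 10: 10 − 7 = 3
  item 18: 10 − 0 = 10
  item 24: 10 − 8 = 2
Scored responses: 2, 2, 0, 5, 6, 3, 1, 8, 2, 3, 6, 8, 6, 8, 8, 9, 2, 10, 0, 10, 2, 3, 4, 2
Total = 2 + 2 + 0 + 5 + 6 + 3 + 1 + 8 + 2 + 3 + 6 + 8 + 6 + 8 + 8 + 9 + 2 + 10 + 0 + 10 + 2 + 3 + 4 + 2 = 110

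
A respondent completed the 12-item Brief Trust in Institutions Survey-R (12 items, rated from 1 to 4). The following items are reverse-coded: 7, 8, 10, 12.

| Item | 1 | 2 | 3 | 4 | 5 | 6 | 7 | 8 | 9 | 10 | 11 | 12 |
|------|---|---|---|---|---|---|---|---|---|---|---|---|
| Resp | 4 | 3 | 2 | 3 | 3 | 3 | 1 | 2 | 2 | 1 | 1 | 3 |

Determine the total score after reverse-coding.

34

Reverse-coded items use 5 − raw:
  item 7: 5 − 1 = 4
  item 8: 5 − 2 = 3
  item 10: 5 − 1 = 4
  item 12: 5 − 3 = 2
After reverse-coding: 4, 3, 2, 3, 3, 3, 4, 3, 2, 4, 1, 2
Total = 4 + 3 + 2 + 3 + 3 + 3 + 4 + 3 + 2 + 4 + 1 + 2 = 34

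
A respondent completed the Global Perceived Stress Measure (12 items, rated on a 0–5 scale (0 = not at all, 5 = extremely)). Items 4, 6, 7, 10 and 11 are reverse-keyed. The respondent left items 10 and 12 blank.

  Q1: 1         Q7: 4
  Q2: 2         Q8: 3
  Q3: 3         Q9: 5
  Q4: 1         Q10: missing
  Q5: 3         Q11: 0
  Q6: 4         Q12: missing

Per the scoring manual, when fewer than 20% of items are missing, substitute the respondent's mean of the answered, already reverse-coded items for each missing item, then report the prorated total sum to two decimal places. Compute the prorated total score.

Reverse-coded (reverse-coded value = 5 − response):
  item 4: 5 − 1 = 4
  item 6: 5 − 4 = 1
  item 7: 5 − 4 = 1
  item 11: 5 − 0 = 5
Completed scored items (10 of 12): 1, 2, 3, 4, 3, 1, 1, 3, 5, 5; sum = 28.
Person mean = 28 / 10 ≈ 2.8000
Prorated total = (28 / 10) × 12 = 33.60 (to 2 dp)

33.60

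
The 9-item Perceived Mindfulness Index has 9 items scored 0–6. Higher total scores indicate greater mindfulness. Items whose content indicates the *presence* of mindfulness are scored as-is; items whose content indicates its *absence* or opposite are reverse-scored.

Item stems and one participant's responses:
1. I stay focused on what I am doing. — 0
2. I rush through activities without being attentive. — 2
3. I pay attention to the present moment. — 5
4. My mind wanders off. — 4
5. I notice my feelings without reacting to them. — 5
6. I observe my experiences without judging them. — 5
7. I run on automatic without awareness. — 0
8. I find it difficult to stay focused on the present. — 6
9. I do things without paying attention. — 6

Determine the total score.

27

Items 2, 4, 7, 8, 9 describe the absence/opposite of mindfulness → reverse-score.
reversed = (0+6) − raw = 6 − raw.
  item 1: 0
  item 2: 6 − 2 = 4
  item 3: 5
  item 4: 6 − 4 = 2
  item 5: 5
  item 6: 5
  item 7: 6 − 0 = 6
  item 8: 6 − 6 = 0
  item 9: 6 − 6 = 0
Total = 0 + 4 + 5 + 2 + 5 + 5 + 6 + 0 + 0 = 27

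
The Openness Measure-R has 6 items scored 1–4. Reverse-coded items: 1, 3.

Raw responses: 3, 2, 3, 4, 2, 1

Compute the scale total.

13

Reversing items 1 & 3 with 5 − raw:
Total = (5−3) + 2 + (5−3) + 4 + 2 + 1
      = 2 + 2 + 2 + 4 + 2 + 1 = 13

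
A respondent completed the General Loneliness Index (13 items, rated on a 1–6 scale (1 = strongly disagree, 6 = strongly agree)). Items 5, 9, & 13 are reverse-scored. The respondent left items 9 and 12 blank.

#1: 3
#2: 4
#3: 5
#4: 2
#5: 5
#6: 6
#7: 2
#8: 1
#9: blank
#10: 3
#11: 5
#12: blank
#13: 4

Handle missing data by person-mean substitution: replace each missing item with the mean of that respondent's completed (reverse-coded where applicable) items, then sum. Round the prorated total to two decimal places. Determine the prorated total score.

Reverse-coded (on a 1–6 scale, reversed = 7 − raw):
  item 5: 7 − 5 = 2
  item 13: 7 − 4 = 3
Completed scored items (11 of 13): 3, 4, 5, 2, 2, 6, 2, 1, 3, 5, 3; sum = 36.
Person mean = 36 / 11 ≈ 3.2727
Prorated total = (36 / 11) × 13 = 42.55 (to 2 dp)

42.55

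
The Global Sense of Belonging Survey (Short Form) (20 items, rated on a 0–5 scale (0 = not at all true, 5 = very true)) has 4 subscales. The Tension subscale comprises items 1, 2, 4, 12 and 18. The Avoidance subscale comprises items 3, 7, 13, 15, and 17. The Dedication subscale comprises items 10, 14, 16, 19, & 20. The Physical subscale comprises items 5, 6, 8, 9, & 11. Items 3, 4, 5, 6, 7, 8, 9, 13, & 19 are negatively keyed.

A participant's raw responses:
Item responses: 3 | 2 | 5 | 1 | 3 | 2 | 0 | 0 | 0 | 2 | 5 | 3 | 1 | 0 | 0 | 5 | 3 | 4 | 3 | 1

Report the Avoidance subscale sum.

Avoidance items: 3, 7, 13, 15, 17.
Of these, items 3, 7, & 13 are negatively keyed; reverse-coded value = 5 − response.
  item 3: 5 − 5 = 0
  item 7: 5 − 0 = 5
  item 13: 5 − 1 = 4
  item 15: 0
  item 17: 3
Sum = 0 + 5 + 4 + 0 + 3 = 12

12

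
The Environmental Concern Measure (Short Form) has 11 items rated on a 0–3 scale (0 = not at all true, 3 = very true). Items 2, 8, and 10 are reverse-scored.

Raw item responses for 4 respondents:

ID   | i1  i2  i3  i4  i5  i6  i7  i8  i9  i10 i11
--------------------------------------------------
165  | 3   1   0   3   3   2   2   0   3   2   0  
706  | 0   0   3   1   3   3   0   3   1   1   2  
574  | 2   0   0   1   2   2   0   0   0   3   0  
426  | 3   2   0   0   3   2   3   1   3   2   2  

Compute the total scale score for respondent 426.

Respondent 426 raw: 3, 2, 0, 0, 3, 2, 3, 1, 3, 2, 2.
Reverse-coded (reversed = (0+3) − raw = 3 − raw):
  item 1: 3
  item 2: 3 − 2 = 1
  item 3: 0
  item 4: 0
  item 5: 3
  item 6: 2
  item 7: 3
  item 8: 3 − 1 = 2
  item 9: 3
  item 10: 3 − 2 = 1
  item 11: 2
Sum = 3 + 1 + 0 + 0 + 3 + 2 + 3 + 2 + 3 + 1 + 2 = 20

20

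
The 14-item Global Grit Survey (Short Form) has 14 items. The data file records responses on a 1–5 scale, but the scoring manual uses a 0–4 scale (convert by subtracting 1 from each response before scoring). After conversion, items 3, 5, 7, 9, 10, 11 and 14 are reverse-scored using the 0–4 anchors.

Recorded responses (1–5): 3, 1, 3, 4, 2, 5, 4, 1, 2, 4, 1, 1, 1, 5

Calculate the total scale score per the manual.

23

Convert to 0–4: 2, 0, 2, 3, 1, 4, 3, 0, 1, 3, 0, 0, 0, 4
Reverse-coded (reverse-coded value = 4 − response):
  item 3: 4 − 2 = 2
  item 5: 4 − 1 = 3
  item 7: 4 − 3 = 1
  item 9: 4 − 1 = 3
  item 10: 4 − 3 = 1
  item 11: 4 − 0 = 4
  item 14: 4 − 4 = 0
Scored: 2, 0, 2, 3, 3, 4, 1, 0, 3, 1, 4, 0, 0, 0
Total = 23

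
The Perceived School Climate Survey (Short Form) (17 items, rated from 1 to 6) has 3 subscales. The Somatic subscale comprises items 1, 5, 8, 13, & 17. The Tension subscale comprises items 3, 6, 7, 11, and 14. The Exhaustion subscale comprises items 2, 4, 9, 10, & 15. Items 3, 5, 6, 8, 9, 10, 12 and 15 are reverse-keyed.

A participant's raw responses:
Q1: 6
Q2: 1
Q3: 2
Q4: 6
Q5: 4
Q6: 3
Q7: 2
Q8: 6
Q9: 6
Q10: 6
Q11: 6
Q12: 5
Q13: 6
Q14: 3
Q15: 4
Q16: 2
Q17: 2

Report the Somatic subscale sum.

18

Somatic items: 1, 5, 8, 13, 17.
Of these, items 5 & 8 are reverse-keyed; reversed = (1+6) − raw = 7 − raw.
  item 1: 6
  item 5: 7 − 4 = 3
  item 8: 7 − 6 = 1
  item 13: 6
  item 17: 2
Sum = 6 + 3 + 1 + 6 + 2 = 18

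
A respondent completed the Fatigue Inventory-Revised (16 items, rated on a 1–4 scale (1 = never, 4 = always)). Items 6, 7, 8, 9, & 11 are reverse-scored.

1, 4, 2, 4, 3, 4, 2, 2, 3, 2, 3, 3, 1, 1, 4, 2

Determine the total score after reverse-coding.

38

Raw sum = 41. Reverse-scored items: 6, 7, 8, 9, 11; their raw sum = 14.
Each reversal replaces raw with 5 − raw, changing the total by 5 − 2·raw per item.
Total = 41 + 5·5 − 2·14 = 41 + 25 − 28 = 38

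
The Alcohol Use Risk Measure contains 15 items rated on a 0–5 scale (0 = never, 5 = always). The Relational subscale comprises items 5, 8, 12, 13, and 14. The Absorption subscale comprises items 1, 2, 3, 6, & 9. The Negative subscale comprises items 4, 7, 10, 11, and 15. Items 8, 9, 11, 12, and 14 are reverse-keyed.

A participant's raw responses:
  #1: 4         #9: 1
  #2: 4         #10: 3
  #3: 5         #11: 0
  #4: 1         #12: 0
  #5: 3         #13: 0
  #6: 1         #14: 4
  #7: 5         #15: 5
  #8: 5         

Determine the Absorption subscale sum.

18

Absorption items: 1, 2, 3, 6, 9.
Of these, item 9 is reverse-keyed; reverse-coded value = 5 − response.
  item 1: 4
  item 2: 4
  item 3: 5
  item 6: 1
  item 9: 5 − 1 = 4
Sum = 4 + 4 + 5 + 1 + 4 = 18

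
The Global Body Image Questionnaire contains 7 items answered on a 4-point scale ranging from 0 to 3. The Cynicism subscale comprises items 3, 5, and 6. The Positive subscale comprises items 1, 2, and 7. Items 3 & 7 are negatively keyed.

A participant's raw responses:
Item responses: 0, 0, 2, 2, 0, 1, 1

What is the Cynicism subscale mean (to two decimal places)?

Cynicism items: 3, 5, 6.
Of these, item 3 is negatively keyed; reversed = (0+3) − raw = 3 − raw.
  item 3: 3 − 2 = 1
  item 5: 0
  item 6: 1
Sum = 1 + 0 + 1 = 2
Mean = 2 / 3 = 0.67

0.67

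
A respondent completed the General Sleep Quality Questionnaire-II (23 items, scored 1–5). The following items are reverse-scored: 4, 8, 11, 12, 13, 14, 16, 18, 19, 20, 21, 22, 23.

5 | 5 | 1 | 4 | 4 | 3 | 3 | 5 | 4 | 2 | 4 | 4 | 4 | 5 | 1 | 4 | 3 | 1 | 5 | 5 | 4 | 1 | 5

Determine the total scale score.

Raw sum = 82. Reverse-scored items: 4, 8, 11, 12, 13, 14, 16, 18, 19, 20, 21, 22, 23; their raw sum = 51.
Each reversal replaces raw with 6 − raw, changing the total by 6 − 2·raw per item.
Total = 82 + 13·6 − 2·51 = 82 + 78 − 102 = 58

58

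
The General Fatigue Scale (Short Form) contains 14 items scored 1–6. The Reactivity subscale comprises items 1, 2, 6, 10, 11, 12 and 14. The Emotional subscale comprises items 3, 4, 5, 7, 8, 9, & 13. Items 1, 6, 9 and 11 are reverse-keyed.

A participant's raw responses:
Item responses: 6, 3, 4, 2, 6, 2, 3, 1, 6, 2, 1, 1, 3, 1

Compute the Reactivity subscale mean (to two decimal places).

2.71

Reactivity items: 1, 2, 6, 10, 11, 12, 14.
Of these, items 1, 6, and 11 are reverse-keyed; reversed = (1+6) − raw = 7 − raw.
  item 1: 7 − 6 = 1
  item 2: 3
  item 6: 7 − 2 = 5
  item 10: 2
  item 11: 7 − 1 = 6
  item 12: 1
  item 14: 1
Sum = 1 + 3 + 5 + 2 + 6 + 1 + 1 = 19
Mean = 19 / 7 = 2.71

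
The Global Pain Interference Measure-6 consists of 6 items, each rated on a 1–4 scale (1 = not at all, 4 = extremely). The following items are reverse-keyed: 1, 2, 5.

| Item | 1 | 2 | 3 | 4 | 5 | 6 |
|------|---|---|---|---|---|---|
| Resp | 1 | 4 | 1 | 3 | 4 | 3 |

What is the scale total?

13

Apply reverse scoring (reversed = (1+4) − raw = 5 − raw):
  item 1: 5 − 1 = 4
  item 2: 5 − 4 = 1
  item 5: 5 − 4 = 1
After reverse-coding: 4, 1, 1, 3, 1, 3
Total = 4 + 1 + 1 + 3 + 1 + 3 = 13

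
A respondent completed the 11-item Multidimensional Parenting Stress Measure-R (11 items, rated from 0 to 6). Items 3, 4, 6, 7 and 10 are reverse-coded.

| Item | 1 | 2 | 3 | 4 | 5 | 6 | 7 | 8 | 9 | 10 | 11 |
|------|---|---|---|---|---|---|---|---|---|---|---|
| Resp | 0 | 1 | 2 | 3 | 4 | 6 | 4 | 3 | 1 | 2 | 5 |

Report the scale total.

27

Raw sum = 31. Reverse-coded items: 3, 4, 6, 7, 10; their raw sum = 17.
Each reversal replaces raw with 6 − raw, changing the total by 6 − 2·raw per item.
Total = 31 + 5·6 − 2·17 = 31 + 30 − 34 = 27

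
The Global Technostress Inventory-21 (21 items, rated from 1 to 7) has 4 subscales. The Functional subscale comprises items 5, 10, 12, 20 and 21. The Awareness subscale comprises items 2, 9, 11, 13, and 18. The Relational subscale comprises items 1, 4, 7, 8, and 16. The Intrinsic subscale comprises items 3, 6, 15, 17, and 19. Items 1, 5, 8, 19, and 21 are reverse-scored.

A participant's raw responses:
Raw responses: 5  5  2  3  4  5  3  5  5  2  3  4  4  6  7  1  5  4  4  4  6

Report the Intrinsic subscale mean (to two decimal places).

4.60

Intrinsic items: 3, 6, 15, 17, 19.
Of these, item 19 is reverse-scored; reversed = (1+7) − raw = 8 − raw.
  item 3: 2
  item 6: 5
  item 15: 7
  item 17: 5
  item 19: 8 − 4 = 4
Sum = 2 + 5 + 7 + 5 + 4 = 23
Mean = 23 / 5 = 4.60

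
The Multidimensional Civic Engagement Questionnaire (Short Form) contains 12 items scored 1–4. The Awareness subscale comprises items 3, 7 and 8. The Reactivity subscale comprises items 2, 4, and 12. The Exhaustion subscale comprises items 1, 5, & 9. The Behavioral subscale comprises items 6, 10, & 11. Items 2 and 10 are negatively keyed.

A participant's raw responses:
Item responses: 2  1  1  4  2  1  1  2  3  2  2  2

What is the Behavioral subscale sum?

6

Behavioral items: 6, 10, 11.
Of these, item 10 is negatively keyed; reversed = (1+4) − raw = 5 − raw.
  item 6: 1
  item 10: 5 − 2 = 3
  item 11: 2
Sum = 1 + 3 + 2 = 6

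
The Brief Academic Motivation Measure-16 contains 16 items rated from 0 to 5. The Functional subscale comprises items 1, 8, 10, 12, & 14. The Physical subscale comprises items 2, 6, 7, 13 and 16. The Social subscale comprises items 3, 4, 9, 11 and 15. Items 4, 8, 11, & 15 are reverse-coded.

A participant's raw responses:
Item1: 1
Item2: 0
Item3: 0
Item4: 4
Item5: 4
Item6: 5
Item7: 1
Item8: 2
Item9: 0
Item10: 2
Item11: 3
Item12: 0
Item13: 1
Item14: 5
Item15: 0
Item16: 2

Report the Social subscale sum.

8

Social items: 3, 4, 9, 11, 15.
Of these, items 4, 11, & 15 are reverse-coded; on a 0–5 scale, reversed = 5 − raw.
  item 3: 0
  item 4: 5 − 4 = 1
  item 9: 0
  item 11: 5 − 3 = 2
  item 15: 5 − 0 = 5
Sum = 0 + 1 + 0 + 2 + 5 = 8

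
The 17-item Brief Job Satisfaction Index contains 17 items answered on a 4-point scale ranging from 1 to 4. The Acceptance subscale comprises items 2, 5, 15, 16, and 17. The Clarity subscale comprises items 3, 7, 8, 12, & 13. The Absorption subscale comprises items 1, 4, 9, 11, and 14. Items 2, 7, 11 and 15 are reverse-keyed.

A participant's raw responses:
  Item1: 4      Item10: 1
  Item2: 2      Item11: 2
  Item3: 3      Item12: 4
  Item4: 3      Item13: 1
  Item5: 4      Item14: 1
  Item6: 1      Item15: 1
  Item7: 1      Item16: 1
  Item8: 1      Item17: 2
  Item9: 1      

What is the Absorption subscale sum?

12

Absorption items: 1, 4, 9, 11, 14.
Of these, item 11 is reverse-keyed; reverse-coded value = 5 − response.
  item 1: 4
  item 4: 3
  item 9: 1
  item 11: 5 − 2 = 3
  item 14: 1
Sum = 4 + 3 + 1 + 3 + 1 = 12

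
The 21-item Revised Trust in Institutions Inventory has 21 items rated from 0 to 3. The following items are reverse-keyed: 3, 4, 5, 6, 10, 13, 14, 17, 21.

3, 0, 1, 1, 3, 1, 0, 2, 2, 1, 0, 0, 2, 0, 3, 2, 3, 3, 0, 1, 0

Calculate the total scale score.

31

Reversing items 3, 4, 5, 6, 10, 13, 14, 17, & 21 with 3 − raw:
Total = 3 + 0 + (3−1) + (3−1) + (3−3) + (3−1) + 0 + 2 + 2 + (3−1) + 0 + 0 + (3−2) + (3−0) + 3 + 2 + (3−3) + 3 + 0 + 1 + (3−0)
      = 3 + 0 + 2 + 2 + 0 + 2 + 0 + 2 + 2 + 2 + 0 + 0 + 1 + 3 + 3 + 2 + 0 + 3 + 0 + 1 + 3 = 31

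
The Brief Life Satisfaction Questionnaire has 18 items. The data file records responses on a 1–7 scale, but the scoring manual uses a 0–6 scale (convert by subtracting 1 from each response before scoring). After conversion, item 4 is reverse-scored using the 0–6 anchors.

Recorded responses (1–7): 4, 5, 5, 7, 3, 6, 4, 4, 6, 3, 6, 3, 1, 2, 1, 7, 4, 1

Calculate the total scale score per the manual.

Convert to 0–6: 3, 4, 4, 6, 2, 5, 3, 3, 5, 2, 5, 2, 0, 1, 0, 6, 3, 0
Reverse-coded (reversed = (0+6) − raw = 6 − raw):
  item 4: 6 − 6 = 0
Scored: 3, 4, 4, 0, 2, 5, 3, 3, 5, 2, 5, 2, 0, 1, 0, 6, 3, 0
Total = 48

48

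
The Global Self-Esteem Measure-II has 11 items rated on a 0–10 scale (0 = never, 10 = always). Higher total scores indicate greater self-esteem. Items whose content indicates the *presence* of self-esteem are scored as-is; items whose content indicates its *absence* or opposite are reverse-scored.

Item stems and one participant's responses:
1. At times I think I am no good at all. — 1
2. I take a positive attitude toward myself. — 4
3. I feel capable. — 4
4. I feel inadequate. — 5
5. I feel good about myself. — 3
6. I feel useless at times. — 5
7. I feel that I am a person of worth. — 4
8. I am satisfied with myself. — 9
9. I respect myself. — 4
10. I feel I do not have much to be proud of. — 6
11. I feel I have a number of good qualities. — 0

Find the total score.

Items 1, 4, 6, 10 describe the absence/opposite of self-esteem → reverse-score.
on a 0–10 scale, reversed = 10 − raw.
  item 1: 10 − 1 = 9
  item 2: 4
  item 3: 4
  item 4: 10 − 5 = 5
  item 5: 3
  item 6: 10 − 5 = 5
  item 7: 4
  item 8: 9
  item 9: 4
  item 10: 10 − 6 = 4
  item 11: 0
Total = 9 + 4 + 4 + 5 + 3 + 5 + 4 + 9 + 4 + 4 + 0 = 51

51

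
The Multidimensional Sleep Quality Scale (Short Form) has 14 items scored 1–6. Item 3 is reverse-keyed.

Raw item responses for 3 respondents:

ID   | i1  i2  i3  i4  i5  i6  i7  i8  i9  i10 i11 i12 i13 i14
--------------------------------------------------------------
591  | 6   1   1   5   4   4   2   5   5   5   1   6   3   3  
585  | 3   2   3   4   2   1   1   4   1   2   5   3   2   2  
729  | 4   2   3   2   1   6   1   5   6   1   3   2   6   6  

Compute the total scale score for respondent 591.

Respondent 591 raw: 6, 1, 1, 5, 4, 4, 2, 5, 5, 5, 1, 6, 3, 3.
Reverse-coded (reversed = (1+6) − raw = 7 − raw):
  item 1: 6
  item 2: 1
  item 3: 7 − 1 = 6
  item 4: 5
  item 5: 4
  item 6: 4
  item 7: 2
  item 8: 5
  item 9: 5
  item 10: 5
  item 11: 1
  item 12: 6
  item 13: 3
  item 14: 3
Sum = 6 + 1 + 6 + 5 + 4 + 4 + 2 + 5 + 5 + 5 + 1 + 6 + 3 + 3 = 56

56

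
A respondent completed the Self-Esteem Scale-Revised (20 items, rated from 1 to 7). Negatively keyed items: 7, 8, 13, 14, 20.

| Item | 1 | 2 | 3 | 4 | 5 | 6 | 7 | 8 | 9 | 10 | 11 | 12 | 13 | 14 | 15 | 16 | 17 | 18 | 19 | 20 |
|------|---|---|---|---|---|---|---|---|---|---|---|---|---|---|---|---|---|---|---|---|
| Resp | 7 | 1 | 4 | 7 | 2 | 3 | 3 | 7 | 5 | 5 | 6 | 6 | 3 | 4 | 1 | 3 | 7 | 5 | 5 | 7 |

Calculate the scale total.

83

Reversing items 7, 8, 13, 14, & 20 with 8 − raw:
Total = 7 + 1 + 4 + 7 + 2 + 3 + (8−3) + (8−7) + 5 + 5 + 6 + 6 + (8−3) + (8−4) + 1 + 3 + 7 + 5 + 5 + (8−7)
      = 7 + 1 + 4 + 7 + 2 + 3 + 5 + 1 + 5 + 5 + 6 + 6 + 5 + 4 + 1 + 3 + 7 + 5 + 5 + 1 = 83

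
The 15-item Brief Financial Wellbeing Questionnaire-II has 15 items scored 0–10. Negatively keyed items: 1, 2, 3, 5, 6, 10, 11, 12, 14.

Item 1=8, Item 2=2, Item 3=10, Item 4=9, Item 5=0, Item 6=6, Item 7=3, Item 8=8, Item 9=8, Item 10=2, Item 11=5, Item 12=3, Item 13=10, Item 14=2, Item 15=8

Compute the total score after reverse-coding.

Apply reverse scoring (reversed = (0+10) − raw = 10 − raw):
  item 1: 10 − 8 = 2
  item 2: 10 − 2 = 8
  item 3: 10 − 10 = 0
  item 5: 10 − 0 = 10
  item 6: 10 − 6 = 4
  item 10: 10 − 2 = 8
  item 11: 10 − 5 = 5
  item 12: 10 − 3 = 7
  item 14: 10 − 2 = 8
Scored responses: 2, 8, 0, 9, 10, 4, 3, 8, 8, 8, 5, 7, 10, 8, 8
Total = 2 + 8 + 0 + 9 + 10 + 4 + 3 + 8 + 8 + 8 + 5 + 7 + 10 + 8 + 8 = 98

98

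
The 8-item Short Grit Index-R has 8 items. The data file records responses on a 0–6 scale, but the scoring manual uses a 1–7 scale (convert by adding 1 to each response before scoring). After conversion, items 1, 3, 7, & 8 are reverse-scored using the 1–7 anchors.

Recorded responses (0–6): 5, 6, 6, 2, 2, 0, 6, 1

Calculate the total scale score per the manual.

Convert to 1–7: 6, 7, 7, 3, 3, 1, 7, 2
Reverse-coded (on a 1–7 scale, reversed = 8 − raw):
  item 1: 8 − 6 = 2
  item 3: 8 − 7 = 1
  item 7: 8 − 7 = 1
  item 8: 8 − 2 = 6
Scored: 2, 7, 1, 3, 3, 1, 1, 6
Total = 24

24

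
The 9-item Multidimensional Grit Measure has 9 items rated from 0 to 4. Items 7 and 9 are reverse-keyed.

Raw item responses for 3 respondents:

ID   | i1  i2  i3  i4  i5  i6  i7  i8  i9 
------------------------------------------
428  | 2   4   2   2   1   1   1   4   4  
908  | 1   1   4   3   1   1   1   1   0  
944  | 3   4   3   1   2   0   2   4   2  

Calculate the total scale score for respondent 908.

19

Respondent 908 raw: 1, 1, 4, 3, 1, 1, 1, 1, 0.
Reverse-coded (on a 0–4 scale, reversed = 4 − raw):
  item 1: 1
  item 2: 1
  item 3: 4
  item 4: 3
  item 5: 1
  item 6: 1
  item 7: 4 − 1 = 3
  item 8: 1
  item 9: 4 − 0 = 4
Sum = 1 + 1 + 4 + 3 + 1 + 1 + 3 + 1 + 4 = 19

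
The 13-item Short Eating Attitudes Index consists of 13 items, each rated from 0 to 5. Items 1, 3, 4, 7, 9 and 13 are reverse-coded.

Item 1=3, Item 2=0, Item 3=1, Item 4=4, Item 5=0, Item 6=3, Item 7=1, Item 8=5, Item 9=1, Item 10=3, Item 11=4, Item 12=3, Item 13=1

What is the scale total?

Raw sum = 29. Reverse-coded items: 1, 3, 4, 7, 9, 13; their raw sum = 11.
Each reversal replaces raw with 5 − raw, changing the total by 5 − 2·raw per item.
Total = 29 + 6·5 − 2·11 = 29 + 30 − 22 = 37

37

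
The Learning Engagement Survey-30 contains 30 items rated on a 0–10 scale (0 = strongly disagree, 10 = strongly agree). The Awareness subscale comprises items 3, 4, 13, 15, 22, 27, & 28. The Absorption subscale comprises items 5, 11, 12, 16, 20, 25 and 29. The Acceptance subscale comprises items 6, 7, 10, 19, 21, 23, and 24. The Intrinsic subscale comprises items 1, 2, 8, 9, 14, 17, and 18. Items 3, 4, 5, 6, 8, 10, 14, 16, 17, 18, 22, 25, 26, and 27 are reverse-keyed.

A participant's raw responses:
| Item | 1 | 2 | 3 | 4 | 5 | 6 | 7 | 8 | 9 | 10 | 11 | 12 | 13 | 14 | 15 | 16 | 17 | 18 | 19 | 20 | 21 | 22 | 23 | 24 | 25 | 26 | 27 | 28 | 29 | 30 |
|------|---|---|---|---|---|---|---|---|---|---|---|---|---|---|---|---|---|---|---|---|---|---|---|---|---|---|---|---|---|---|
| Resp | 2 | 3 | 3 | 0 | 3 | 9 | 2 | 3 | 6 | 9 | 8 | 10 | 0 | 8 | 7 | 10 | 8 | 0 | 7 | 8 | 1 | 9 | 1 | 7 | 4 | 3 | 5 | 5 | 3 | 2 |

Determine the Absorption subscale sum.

42

Absorption items: 5, 11, 12, 16, 20, 25, 29.
Of these, items 5, 16, & 25 are reverse-keyed; reversed = (0+10) − raw = 10 − raw.
  item 5: 10 − 3 = 7
  item 11: 8
  item 12: 10
  item 16: 10 − 10 = 0
  item 20: 8
  item 25: 10 − 4 = 6
  item 29: 3
Sum = 7 + 8 + 10 + 0 + 8 + 6 + 3 = 42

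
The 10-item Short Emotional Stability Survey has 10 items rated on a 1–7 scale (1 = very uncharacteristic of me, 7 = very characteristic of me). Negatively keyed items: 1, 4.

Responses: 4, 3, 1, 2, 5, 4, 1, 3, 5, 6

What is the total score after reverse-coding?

38

Reverse-coded items (reverse-coded value = 8 − response):
  item 1: 8 − 4 = 4
  item 4: 8 − 2 = 6
Scored responses: 4, 3, 1, 6, 5, 4, 1, 3, 5, 6
Total = 4 + 3 + 1 + 6 + 5 + 4 + 1 + 3 + 5 + 6 = 38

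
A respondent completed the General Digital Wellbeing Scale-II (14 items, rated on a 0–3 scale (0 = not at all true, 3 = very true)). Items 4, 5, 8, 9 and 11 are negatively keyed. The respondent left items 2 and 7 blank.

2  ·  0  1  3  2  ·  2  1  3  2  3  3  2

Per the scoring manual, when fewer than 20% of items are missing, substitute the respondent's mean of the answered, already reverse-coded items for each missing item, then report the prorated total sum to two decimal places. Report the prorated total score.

Reverse-coded (reverse-coded value = 3 − response):
  item 4: 3 − 1 = 2
  item 5: 3 − 3 = 0
  item 8: 3 − 2 = 1
  item 9: 3 − 1 = 2
  item 11: 3 − 2 = 1
Completed scored items (12 of 14): 2, 0, 2, 0, 2, 1, 2, 3, 1, 3, 3, 2; sum = 21.
Person mean = 21 / 12 ≈ 1.7500
Prorated total = (21 / 12) × 14 = 24.50 (to 2 dp)

24.50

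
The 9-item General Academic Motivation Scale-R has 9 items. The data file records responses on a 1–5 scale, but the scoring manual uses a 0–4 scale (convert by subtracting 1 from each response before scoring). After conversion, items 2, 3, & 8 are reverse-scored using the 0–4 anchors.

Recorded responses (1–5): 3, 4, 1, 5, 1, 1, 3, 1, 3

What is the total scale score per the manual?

Convert to 0–4: 2, 3, 0, 4, 0, 0, 2, 0, 2
Reverse-coded (on a 0–4 scale, reversed = 4 − raw):
  item 2: 4 − 3 = 1
  item 3: 4 − 0 = 4
  item 8: 4 − 0 = 4
Scored: 2, 1, 4, 4, 0, 0, 2, 4, 2
Total = 19

19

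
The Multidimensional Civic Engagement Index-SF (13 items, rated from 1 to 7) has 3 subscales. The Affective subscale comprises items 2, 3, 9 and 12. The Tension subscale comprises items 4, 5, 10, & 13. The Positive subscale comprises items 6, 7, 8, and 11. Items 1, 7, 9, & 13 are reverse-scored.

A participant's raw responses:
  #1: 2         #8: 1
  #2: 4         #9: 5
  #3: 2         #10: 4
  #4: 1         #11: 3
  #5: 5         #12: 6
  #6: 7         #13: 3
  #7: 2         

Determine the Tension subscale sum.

Tension items: 4, 5, 10, 13.
Of these, item 13 is reverse-scored; on a 1–7 scale, reversed = 8 − raw.
  item 4: 1
  item 5: 5
  item 10: 4
  item 13: 8 − 3 = 5
Sum = 1 + 5 + 4 + 5 = 15

15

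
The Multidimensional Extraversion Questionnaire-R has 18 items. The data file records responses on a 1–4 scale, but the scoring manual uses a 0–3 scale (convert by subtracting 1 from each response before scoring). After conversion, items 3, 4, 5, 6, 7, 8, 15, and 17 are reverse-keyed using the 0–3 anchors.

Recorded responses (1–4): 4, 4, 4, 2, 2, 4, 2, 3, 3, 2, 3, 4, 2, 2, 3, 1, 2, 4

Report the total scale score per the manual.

Convert to 0–3: 3, 3, 3, 1, 1, 3, 1, 2, 2, 1, 2, 3, 1, 1, 2, 0, 1, 3
Reverse-coded (reversed = (0+3) − raw = 3 − raw):
  item 3: 3 − 3 = 0
  item 4: 3 − 1 = 2
  item 5: 3 − 1 = 2
  item 6: 3 − 3 = 0
  item 7: 3 − 1 = 2
  item 8: 3 − 2 = 1
  item 15: 3 − 2 = 1
  item 17: 3 − 1 = 2
Scored: 3, 3, 0, 2, 2, 0, 2, 1, 2, 1, 2, 3, 1, 1, 1, 0, 2, 3
Total = 29

29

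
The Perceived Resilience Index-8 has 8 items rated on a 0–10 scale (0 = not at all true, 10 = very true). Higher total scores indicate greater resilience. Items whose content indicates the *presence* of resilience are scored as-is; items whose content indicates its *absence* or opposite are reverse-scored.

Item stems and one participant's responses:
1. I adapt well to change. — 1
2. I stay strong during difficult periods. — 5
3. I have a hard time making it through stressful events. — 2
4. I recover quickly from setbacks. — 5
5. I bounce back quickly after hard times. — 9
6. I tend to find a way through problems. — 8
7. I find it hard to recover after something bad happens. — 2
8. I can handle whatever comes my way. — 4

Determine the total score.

Items 3, 7 describe the absence/opposite of resilience → reverse-score.
reverse-coded value = 10 − response.
  item 1: 1
  item 2: 5
  item 3: 10 − 2 = 8
  item 4: 5
  item 5: 9
  item 6: 8
  item 7: 10 − 2 = 8
  item 8: 4
Total = 1 + 5 + 8 + 5 + 9 + 8 + 8 + 4 = 48

48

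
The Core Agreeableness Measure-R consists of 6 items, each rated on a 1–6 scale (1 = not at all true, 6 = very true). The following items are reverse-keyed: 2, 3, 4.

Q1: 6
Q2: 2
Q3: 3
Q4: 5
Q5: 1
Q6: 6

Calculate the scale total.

Raw sum = 23. Reverse-keyed items: 2, 3, 4; their raw sum = 10.
Each reversal replaces raw with 7 − raw, changing the total by 7 − 2·raw per item.
Total = 23 + 3·7 − 2·10 = 23 + 21 − 20 = 24

24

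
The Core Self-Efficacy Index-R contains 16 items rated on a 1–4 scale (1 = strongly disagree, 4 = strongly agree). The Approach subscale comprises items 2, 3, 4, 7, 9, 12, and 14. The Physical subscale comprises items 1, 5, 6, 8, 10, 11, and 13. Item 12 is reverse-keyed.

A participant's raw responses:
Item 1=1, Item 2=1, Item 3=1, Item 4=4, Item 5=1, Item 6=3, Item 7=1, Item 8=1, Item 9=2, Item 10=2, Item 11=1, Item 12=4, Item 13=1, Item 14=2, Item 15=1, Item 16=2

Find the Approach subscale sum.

12

Approach items: 2, 3, 4, 7, 9, 12, 14.
Of these, item 12 is reverse-keyed; on a 1–4 scale, reversed = 5 − raw.
  item 2: 1
  item 3: 1
  item 4: 4
  item 7: 1
  item 9: 2
  item 12: 5 − 4 = 1
  item 14: 2
Sum = 1 + 1 + 4 + 1 + 2 + 1 + 2 = 12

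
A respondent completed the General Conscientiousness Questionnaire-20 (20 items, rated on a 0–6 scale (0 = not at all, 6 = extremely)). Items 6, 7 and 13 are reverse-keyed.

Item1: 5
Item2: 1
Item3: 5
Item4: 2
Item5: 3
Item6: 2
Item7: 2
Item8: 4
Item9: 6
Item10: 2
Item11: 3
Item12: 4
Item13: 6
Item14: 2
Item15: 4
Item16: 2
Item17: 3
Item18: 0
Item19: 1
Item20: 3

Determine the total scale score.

58

Reverse-coded items (reverse-coded value = 6 − response):
  item 6: 6 − 2 = 4
  item 7: 6 − 2 = 4
  item 13: 6 − 6 = 0
Scored responses: 5, 1, 5, 2, 3, 4, 4, 4, 6, 2, 3, 4, 0, 2, 4, 2, 3, 0, 1, 3
Total = 5 + 1 + 5 + 2 + 3 + 4 + 4 + 4 + 6 + 2 + 3 + 4 + 0 + 2 + 4 + 2 + 3 + 0 + 1 + 3 = 58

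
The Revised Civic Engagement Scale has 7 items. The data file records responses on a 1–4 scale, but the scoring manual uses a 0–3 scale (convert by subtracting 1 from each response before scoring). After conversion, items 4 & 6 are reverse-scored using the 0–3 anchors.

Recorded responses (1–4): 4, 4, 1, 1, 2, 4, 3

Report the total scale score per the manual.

12

Convert to 0–3: 3, 3, 0, 0, 1, 3, 2
Reverse-coded (reversed = (0+3) − raw = 3 − raw):
  item 4: 3 − 0 = 3
  item 6: 3 − 3 = 0
Scored: 3, 3, 0, 3, 1, 0, 2
Total = 12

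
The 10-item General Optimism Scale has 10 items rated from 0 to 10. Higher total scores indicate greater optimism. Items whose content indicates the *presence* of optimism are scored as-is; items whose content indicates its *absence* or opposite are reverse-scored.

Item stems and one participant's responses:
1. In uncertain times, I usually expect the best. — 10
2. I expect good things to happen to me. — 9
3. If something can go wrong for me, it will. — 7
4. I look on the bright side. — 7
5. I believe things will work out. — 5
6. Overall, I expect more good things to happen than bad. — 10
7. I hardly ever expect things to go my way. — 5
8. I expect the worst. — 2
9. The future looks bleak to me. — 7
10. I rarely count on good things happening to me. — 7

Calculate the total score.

63

Items 3, 7, 8, 9, 10 describe the absence/opposite of optimism → reverse-score.
on a 0–10 scale, reversed = 10 − raw.
  item 1: 10
  item 2: 9
  item 3: 10 − 7 = 3
  item 4: 7
  item 5: 5
  item 6: 10
  item 7: 10 − 5 = 5
  item 8: 10 − 2 = 8
  item 9: 10 − 7 = 3
  item 10: 10 − 7 = 3
Total = 10 + 9 + 3 + 7 + 5 + 10 + 5 + 8 + 3 + 3 = 63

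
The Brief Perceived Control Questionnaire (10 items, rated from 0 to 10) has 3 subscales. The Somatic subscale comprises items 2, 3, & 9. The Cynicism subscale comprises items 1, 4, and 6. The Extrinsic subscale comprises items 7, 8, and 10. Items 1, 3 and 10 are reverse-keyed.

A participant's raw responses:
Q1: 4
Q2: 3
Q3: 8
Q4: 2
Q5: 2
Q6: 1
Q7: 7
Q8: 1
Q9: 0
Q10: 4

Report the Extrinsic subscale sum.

14

Extrinsic items: 7, 8, 10.
Of these, item 10 is reverse-keyed; reversed = (0+10) − raw = 10 − raw.
  item 7: 7
  item 8: 1
  item 10: 10 − 4 = 6
Sum = 7 + 1 + 6 = 14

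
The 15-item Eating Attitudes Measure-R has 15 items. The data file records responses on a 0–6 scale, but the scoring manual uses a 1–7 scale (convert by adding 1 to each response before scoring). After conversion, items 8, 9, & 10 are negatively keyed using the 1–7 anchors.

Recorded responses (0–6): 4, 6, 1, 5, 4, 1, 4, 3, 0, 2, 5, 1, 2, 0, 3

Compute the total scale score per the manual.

64

Convert to 1–7: 5, 7, 2, 6, 5, 2, 5, 4, 1, 3, 6, 2, 3, 1, 4
Reverse-coded (reversed = (1+7) − raw = 8 − raw):
  item 8: 8 − 4 = 4
  item 9: 8 − 1 = 7
  item 10: 8 − 3 = 5
Scored: 5, 7, 2, 6, 5, 2, 5, 4, 7, 5, 6, 2, 3, 1, 4
Total = 64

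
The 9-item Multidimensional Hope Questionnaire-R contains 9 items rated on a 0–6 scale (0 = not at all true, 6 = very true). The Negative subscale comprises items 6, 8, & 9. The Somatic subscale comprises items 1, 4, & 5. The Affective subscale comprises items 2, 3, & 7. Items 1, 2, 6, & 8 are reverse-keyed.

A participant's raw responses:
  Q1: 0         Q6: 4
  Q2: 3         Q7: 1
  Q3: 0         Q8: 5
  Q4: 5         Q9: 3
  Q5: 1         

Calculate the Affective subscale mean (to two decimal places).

1.33

Affective items: 2, 3, 7.
Of these, item 2 is reverse-keyed; reverse-coded value = 6 − response.
  item 2: 6 − 3 = 3
  item 3: 0
  item 7: 1
Sum = 3 + 0 + 1 = 4
Mean = 4 / 3 = 1.33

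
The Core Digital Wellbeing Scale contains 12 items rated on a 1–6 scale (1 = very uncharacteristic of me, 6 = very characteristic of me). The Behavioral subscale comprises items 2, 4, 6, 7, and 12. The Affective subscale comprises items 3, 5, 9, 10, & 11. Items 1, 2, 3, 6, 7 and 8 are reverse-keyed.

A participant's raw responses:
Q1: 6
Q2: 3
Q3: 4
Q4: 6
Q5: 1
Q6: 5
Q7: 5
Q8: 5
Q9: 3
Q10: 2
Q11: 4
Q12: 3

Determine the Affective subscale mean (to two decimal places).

2.60

Affective items: 3, 5, 9, 10, 11.
Of these, item 3 is reverse-keyed; reverse-coded value = 7 − response.
  item 3: 7 − 4 = 3
  item 5: 1
  item 9: 3
  item 10: 2
  item 11: 4
Sum = 3 + 1 + 3 + 2 + 4 = 13
Mean = 13 / 5 = 2.60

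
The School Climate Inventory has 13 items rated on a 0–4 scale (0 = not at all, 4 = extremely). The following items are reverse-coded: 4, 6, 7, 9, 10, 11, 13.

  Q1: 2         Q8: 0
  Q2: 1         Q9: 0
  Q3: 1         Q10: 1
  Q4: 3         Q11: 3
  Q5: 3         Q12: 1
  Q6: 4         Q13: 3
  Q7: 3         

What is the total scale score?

19

Reversing items 4, 6, 7, 9, 10, 11, and 13 with 4 − raw:
Total = 2 + 1 + 1 + (4−3) + 3 + (4−4) + (4−3) + 0 + (4−0) + (4−1) + (4−3) + 1 + (4−3)
      = 2 + 1 + 1 + 1 + 3 + 0 + 1 + 0 + 4 + 3 + 1 + 1 + 1 = 19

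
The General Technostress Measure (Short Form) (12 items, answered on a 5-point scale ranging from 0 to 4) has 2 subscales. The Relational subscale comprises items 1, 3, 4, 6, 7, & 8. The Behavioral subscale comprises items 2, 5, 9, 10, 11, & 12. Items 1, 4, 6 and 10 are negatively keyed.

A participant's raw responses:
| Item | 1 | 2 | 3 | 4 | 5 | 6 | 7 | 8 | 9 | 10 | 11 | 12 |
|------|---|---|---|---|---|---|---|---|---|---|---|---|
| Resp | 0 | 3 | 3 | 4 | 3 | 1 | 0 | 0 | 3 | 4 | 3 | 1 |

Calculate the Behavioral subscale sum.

Behavioral items: 2, 5, 9, 10, 11, 12.
Of these, item 10 is negatively keyed; reversed = (0+4) − raw = 4 − raw.
  item 2: 3
  item 5: 3
  item 9: 3
  item 10: 4 − 4 = 0
  item 11: 3
  item 12: 1
Sum = 3 + 3 + 3 + 0 + 3 + 1 = 13

13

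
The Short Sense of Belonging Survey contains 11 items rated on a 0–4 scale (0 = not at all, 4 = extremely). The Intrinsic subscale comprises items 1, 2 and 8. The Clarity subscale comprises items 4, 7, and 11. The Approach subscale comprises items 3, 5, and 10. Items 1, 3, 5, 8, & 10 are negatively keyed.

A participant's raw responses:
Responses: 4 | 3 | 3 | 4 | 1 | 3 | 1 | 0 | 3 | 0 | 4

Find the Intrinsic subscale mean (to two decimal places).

Intrinsic items: 1, 2, 8.
Of these, items 1 and 8 are negatively keyed; reversed = (0+4) − raw = 4 − raw.
  item 1: 4 − 4 = 0
  item 2: 3
  item 8: 4 − 0 = 4
Sum = 0 + 3 + 4 = 7
Mean = 7 / 3 = 2.33

2.33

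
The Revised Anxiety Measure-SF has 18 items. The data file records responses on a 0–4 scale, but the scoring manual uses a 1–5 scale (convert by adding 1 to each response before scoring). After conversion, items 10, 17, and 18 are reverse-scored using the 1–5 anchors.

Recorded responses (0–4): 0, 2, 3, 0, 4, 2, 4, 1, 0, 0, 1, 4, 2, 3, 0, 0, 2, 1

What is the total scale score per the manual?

53

Convert to 1–5: 1, 3, 4, 1, 5, 3, 5, 2, 1, 1, 2, 5, 3, 4, 1, 1, 3, 2
Reverse-coded (reverse-coded value = 6 − response):
  item 10: 6 − 1 = 5
  item 17: 6 − 3 = 3
  item 18: 6 − 2 = 4
Scored: 1, 3, 4, 1, 5, 3, 5, 2, 1, 5, 2, 5, 3, 4, 1, 1, 3, 4
Total = 53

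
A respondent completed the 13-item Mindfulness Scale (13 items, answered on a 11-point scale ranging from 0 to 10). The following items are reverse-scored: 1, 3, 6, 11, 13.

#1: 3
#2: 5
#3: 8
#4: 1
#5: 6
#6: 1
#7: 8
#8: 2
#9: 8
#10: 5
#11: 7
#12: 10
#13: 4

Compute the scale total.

72

Reverse-scored items use 10 − raw:
  item 1: 10 − 3 = 7
  item 3: 10 − 8 = 2
  item 6: 10 − 1 = 9
  item 11: 10 − 7 = 3
  item 13: 10 − 4 = 6
After reverse-coding: 7, 5, 2, 1, 6, 9, 8, 2, 8, 5, 3, 10, 6
Total = 7 + 5 + 2 + 1 + 6 + 9 + 8 + 2 + 8 + 5 + 3 + 10 + 6 = 72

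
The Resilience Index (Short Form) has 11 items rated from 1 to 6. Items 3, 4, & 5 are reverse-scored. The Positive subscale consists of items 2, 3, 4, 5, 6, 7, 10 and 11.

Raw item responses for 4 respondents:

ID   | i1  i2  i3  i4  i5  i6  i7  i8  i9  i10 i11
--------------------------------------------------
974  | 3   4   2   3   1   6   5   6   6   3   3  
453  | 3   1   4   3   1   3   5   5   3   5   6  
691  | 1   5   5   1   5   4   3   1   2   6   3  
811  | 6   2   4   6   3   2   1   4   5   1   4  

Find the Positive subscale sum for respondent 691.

Respondent 691 raw: 1, 5, 5, 1, 5, 4, 3, 1, 2, 6, 3.
Positive items: 2, 3, 4, 5, 6, 7, 10, 11.
Reverse-coded (reverse-coded value = 7 − response):
  item 2: 5
  item 3: 7 − 5 = 2
  item 4: 7 − 1 = 6
  item 5: 7 − 5 = 2
  item 6: 4
  item 7: 3
  item 10: 6
  item 11: 3
Sum = 5 + 2 + 6 + 2 + 4 + 3 + 6 + 3 = 31

31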